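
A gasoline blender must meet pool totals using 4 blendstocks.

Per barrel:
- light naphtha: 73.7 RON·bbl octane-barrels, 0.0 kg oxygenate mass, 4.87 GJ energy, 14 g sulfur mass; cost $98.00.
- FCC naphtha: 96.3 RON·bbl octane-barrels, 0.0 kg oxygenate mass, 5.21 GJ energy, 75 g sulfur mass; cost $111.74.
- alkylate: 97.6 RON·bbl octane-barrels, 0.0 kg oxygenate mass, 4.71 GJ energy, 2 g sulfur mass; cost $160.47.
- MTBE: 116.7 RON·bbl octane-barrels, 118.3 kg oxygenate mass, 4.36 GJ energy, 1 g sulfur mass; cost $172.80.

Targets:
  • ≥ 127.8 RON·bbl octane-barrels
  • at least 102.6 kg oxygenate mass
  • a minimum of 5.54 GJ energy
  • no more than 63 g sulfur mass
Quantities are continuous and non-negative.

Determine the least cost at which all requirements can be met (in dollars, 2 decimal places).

$185.26

Let x1 = barrels of light naphtha, x2 = barrels of FCC naphtha, x3 = barrels of alkylate, x4 = barrels of MTBE.
Minimise 98x1 + 111.74x2 + 160.47x3 + 172.8x4 with:
  73.7x1 + 96.3x2 + 97.6x3 + 116.7x4 ≥ 127.8   (octane-barrels)
  118.3x4 ≥ 102.6   (oxygenate mass)
  4.87x1 + 5.21x2 + 4.71x3 + 4.36x4 ≥ 5.54   (energy)
  14x1 + 75x2 + 2x3 + 1x4 ≤ 63   (sulfur mass)
  x1, x2, x3, x4 ≥ 0.
At the optimum only light naphtha, MTBE are positive (FCC naphtha, alkylate = 0). There the oxygenate mass and energy constraints are tight.
So light naphtha = 0.3611 barrels, MTBE = 0.8673 barrels.
Cost = 98·0.3611 + 172.8·0.8673 = 185.2572.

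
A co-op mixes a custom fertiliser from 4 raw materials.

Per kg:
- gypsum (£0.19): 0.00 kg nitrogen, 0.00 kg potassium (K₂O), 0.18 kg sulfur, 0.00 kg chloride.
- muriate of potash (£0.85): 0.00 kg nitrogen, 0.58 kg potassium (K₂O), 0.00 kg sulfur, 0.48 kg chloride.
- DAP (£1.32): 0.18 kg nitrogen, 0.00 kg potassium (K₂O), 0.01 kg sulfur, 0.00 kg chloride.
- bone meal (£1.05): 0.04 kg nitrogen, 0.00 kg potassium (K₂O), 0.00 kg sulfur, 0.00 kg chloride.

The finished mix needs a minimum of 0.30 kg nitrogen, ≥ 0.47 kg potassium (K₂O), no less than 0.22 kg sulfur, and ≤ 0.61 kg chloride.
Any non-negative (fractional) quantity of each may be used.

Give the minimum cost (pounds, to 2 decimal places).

£3.10

Set it up as a linear program. Let x1 = kg of gypsum, x2 = kg of muriate of potash, x3 = kg of DAP, x4 = kg of bone meal.
Minimise 0.19x1 + 0.85x2 + 1.32x3 + 1.05x4 subject to:
  0.18x3 + 0.04x4 ≥ 0.3   (nitrogen)
  0.58x2 ≥ 0.47   (potassium (K₂O))
  0.18x1 + 0.01x3 ≥ 0.22   (sulfur)
  0.48x2 ≤ 0.61   (chloride)
  x1, x2, x3, x4 ≥ 0.
The cheapest feasible vertex uses only gypsum, muriate of potash, DAP; bone meal is not used. The nitrogen, potassium (K₂O), sulfur requirements are met with equality.
Optimal quantities: gypsum = 1.13 kg, muriate of potash = 0.8103 kg, DAP = 1.667 kg.
Total cost: 0.19·1.13 + 0.85·0.8103 + 1.32·1.667 = 3.1039.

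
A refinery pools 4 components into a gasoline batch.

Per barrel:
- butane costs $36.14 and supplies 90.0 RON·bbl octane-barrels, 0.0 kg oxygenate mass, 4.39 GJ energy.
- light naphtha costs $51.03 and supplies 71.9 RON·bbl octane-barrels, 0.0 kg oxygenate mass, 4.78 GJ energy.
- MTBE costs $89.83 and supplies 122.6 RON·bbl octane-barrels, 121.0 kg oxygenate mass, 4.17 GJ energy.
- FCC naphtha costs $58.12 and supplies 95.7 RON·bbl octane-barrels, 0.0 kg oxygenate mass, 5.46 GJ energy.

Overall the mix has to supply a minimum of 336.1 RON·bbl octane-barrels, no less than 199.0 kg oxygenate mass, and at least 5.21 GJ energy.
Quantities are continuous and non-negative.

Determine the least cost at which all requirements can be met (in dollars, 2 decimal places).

Let x1 = barrels of butane, x2 = barrels of light naphtha, x3 = barrels of MTBE, x4 = barrels of FCC naphtha.
Minimise 36.14x1 + 51.03x2 + 89.83x3 + 58.12x4 with:
  90x1 + 71.9x2 + 122.6x3 + 95.7x4 ≥ 336.1   (octane-barrels)
  121x3 ≥ 199   (oxygenate mass)
  4.39x1 + 4.78x2 + 4.17x3 + 5.46x4 ≥ 5.21   (energy)
  x1, x2, x3, x4 ≥ 0.
The optimal basis is {butane, MTBE}; light naphtha, FCC naphtha drop out. There the octane-barrels and oxygenate mass constraints are tight.
Solving gives x1 = 1.4941, x3 = 1.6446.
Hence cost = 36.14·1.4941 + 89.83·1.6446 = $201.7312.

$201.73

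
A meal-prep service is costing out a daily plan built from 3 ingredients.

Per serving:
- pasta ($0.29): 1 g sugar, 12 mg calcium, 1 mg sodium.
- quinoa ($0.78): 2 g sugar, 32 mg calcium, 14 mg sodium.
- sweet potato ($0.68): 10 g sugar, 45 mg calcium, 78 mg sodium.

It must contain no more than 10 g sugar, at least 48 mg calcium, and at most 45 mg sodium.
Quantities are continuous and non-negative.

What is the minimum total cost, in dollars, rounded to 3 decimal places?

$0.935

Let x1 = servings of pasta, x2 = servings of quinoa, x3 = servings of sweet potato.
Minimize 0.29x1 + 0.78x2 + 0.68x3 with:
  1x1 + 2x2 + 10x3 ≤ 10   (sugar)
  12x1 + 32x2 + 45x3 ≥ 48   (calcium)
  1x1 + 14x2 + 78x3 ≤ 45   (sodium)
  x1, x2, x3 ≥ 0.
At the optimum only pasta, sweet potato are positive (quinoa = 0). Binding constraints: calcium and sodium.
So pasta = 1.929 servings, sweet potato = 0.5522 servings.
Total cost: 0.29·1.929 + 0.68·0.5522 = 0.93491.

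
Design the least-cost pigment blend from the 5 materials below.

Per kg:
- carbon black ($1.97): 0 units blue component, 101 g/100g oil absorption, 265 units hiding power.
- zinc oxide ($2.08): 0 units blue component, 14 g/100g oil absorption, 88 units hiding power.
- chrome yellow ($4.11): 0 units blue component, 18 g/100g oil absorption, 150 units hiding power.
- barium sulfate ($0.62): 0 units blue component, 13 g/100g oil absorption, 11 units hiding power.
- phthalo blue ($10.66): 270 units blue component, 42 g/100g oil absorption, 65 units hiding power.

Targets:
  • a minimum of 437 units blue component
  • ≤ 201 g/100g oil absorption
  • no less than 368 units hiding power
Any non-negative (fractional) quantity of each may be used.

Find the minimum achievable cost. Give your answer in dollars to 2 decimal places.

$19.21

Set it up as a linear program. Let x1 = kg of carbon black, x2 = kg of zinc oxide, x3 = kg of chrome yellow, x4 = kg of barium sulfate, x5 = kg of phthalo blue.
Minimise 1.97x1 + 2.08x2 + 4.11x3 + 0.62x4 + 10.66x5 subject to:
  270x5 ≥ 437   (blue component)
  101x1 + 14x2 + 18x3 + 13x4 + 42x5 ≤ 201   (oil absorption)
  265x1 + 88x2 + 150x3 + 11x4 + 65x5 ≥ 368   (hiding power)
  x1, x2, x3, x4, x5 ≥ 0.
The minimum-cost mix takes nothing from zinc oxide, chrome yellow, barium sulfate — only carbon black, phthalo blue. The blue component and hiding power requirements are met with equality.
So carbon black = 0.9917 kg, phthalo blue = 1.619 kg.
Cost = 1.97·0.9917 + 10.66·1.619 = 19.2122.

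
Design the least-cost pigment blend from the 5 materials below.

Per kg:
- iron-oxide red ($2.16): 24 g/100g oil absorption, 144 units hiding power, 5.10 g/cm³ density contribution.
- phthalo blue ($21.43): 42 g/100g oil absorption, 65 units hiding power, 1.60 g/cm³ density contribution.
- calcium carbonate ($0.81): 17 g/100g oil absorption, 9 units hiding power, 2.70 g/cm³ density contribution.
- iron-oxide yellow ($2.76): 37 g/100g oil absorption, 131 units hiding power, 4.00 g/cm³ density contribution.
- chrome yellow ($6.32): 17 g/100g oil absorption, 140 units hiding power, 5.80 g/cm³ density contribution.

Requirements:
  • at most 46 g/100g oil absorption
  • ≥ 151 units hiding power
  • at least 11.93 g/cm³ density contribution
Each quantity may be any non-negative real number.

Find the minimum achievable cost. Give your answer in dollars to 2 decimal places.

$8.86

Set it up as a linear program. Let x1 = kg of iron-oxide red, x2 = kg of phthalo blue, x3 = kg of calcium carbonate, x4 = kg of iron-oxide yellow, x5 = kg of chrome yellow.
min 2.16x1 + 21.43x2 + 0.81x3 + 2.76x4 + 6.32x5 s.t.:
  24x1 + 42x2 + 17x3 + 37x4 + 17x5 ≤ 46   (oil absorption)
  144x1 + 65x2 + 9x3 + 131x4 + 140x5 ≥ 151   (hiding power)
  5.1x1 + 1.6x2 + 2.7x3 + 4x4 + 5.8x5 ≥ 11.93   (density contribution)
  x1, x2, x3, x4, x5 ≥ 0.
The optimal basis is {iron-oxide red, chrome yellow}; phthalo blue, calcium carbonate, iron-oxide yellow drop out. The oil absorption and density contribution requirements are met with equality.
That vertex is x1 = 1.219, x5 = 0.9851.
Hence cost = 2.16·1.219 + 6.32·0.9851 = $8.8589.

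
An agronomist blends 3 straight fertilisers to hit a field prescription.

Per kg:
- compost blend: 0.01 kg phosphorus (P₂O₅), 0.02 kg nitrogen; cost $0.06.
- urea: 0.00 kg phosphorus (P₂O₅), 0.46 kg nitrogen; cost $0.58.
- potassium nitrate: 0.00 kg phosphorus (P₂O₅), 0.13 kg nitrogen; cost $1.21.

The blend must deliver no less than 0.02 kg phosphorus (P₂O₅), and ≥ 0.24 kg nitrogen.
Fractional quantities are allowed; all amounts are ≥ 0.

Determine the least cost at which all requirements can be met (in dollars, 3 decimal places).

This is a linear program. Let x1 = kg of compost blend, x2 = kg of urea, x3 = kg of potassium nitrate.
Minimise 0.06x1 + 0.58x2 + 1.21x3 with:
  0.01x1 ≥ 0.02   (phosphorus (P₂O₅))
  0.02x1 + 0.46x2 + 0.13x3 ≥ 0.24   (nitrogen)
  x1, x2, x3 ≥ 0.
The minimum-cost mix takes nothing from potassium nitrate — only compost blend, urea. The phosphorus (P₂O₅) and nitrogen requirements are met with equality.
Solving gives x1 = 2, x2 = 0.4348.
Cost = 0.06·2 + 0.58·0.4348 = 0.37218.

$0.372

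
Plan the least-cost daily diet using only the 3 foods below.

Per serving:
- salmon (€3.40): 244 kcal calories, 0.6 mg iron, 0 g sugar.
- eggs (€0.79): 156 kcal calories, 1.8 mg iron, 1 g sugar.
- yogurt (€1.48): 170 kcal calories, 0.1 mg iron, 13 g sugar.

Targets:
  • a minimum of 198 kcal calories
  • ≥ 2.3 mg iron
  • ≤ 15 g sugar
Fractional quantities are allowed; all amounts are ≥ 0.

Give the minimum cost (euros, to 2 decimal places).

€1.01

Set it up as a linear program. Let x1 = servings of salmon, x2 = servings of eggs, x3 = servings of yogurt.
min 3.4x1 + 0.79x2 + 1.48x3 subject to:
  244x1 + 156x2 + 170x3 ≥ 198   (calories)
  0.6x1 + 1.8x2 + 0.1x3 ≥ 2.3   (iron)
  1x2 + 13x3 ≤ 15   (sugar)
  x1, x2, x3 ≥ 0.
The minimum-cost mix takes nothing from salmon, yogurt — only eggs. The iron requirement is met with equality.
So eggs = 1.278 servings.
Total cost: 0.79·1.278 = 1.0096.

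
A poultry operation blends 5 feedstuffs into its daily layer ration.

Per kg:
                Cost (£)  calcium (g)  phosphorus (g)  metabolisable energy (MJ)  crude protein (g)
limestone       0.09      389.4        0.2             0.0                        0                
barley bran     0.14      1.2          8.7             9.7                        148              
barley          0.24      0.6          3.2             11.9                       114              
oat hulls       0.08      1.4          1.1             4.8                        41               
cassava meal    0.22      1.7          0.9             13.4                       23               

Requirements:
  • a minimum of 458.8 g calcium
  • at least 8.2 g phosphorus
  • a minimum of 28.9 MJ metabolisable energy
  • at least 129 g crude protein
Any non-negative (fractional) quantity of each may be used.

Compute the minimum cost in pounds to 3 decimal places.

This is a linear program. Let x1 = kg of limestone, x2 = kg of barley bran, x3 = kg of barley, x4 = kg of oat hulls, x5 = kg of cassava meal.
min 0.09x1 + 0.14x2 + 0.24x3 + 0.08x4 + 0.22x5 with:
  389.4x1 + 1.2x2 + 0.6x3 + 1.4x4 + 1.7x5 ≥ 458.8   (calcium)
  0.2x1 + 8.7x2 + 3.2x3 + 1.1x4 + 0.9x5 ≥ 8.2   (phosphorus)
  9.7x2 + 11.9x3 + 4.8x4 + 13.4x5 ≥ 28.9   (metabolisable energy)
  148x2 + 114x3 + 41x4 + 23x5 ≥ 129   (crude protein)
  x1, x2, x3, x4, x5 ≥ 0.
At the optimum only limestone, barley bran are positive (barley, oat hulls, cassava meal = 0). The calcium and metabolisable energy requirements are met with equality.
That vertex is x1 = 1.169, x2 = 2.979.
Objective = 0.09·1.169 + 0.14·2.979 = 0.52227.

£0.522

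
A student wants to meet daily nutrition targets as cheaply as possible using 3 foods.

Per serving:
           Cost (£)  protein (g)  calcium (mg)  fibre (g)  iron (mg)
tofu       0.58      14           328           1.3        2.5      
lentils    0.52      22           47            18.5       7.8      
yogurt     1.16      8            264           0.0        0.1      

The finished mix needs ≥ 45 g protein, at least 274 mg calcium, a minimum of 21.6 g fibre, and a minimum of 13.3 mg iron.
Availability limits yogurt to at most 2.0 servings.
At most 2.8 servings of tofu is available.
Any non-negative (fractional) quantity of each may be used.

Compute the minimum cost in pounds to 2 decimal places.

£1.21

Let x1 = servings of tofu, x2 = servings of lentils, x3 = servings of yogurt.
min 0.58x1 + 0.52x2 + 1.16x3 with:
  14x1 + 22x2 + 8x3 ≥ 45   (protein)
  328x1 + 47x2 + 264x3 ≥ 274   (calcium)
  1.3x1 + 18.5x2 ≥ 21.6   (fibre)
  2.5x1 + 7.8x2 + 0.1x3 ≥ 13.3   (iron)
  x3 ≤ 2
  x1 ≤ 2.8
  x1, x2, x3 ≥ 0.
At the optimum only tofu, lentils are positive (yogurt = 0). The protein and calcium requirements are met with equality.
So tofu = 0.5967 servings, lentils = 1.666 servings.
Hence cost = 0.58·0.5967 + 0.52·1.666 = £1.2124.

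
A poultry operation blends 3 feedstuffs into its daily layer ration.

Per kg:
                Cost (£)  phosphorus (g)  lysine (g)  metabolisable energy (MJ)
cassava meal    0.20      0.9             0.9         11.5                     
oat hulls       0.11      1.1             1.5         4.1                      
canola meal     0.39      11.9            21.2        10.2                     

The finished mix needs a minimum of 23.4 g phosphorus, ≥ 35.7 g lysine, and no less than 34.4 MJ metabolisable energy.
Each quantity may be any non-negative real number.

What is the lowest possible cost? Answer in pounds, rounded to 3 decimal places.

Treat it as an LP. Let x1 = kg of cassava meal, x2 = kg of oat hulls, x3 = kg of canola meal.
Minimize 0.2x1 + 0.11x2 + 0.39x3 s.t.:
  0.9x1 + 1.1x2 + 11.9x3 ≥ 23.4   (phosphorus)
  0.9x1 + 1.5x2 + 21.2x3 ≥ 35.7   (lysine)
  11.5x1 + 4.1x2 + 10.2x3 ≥ 34.4   (metabolisable energy)
  x1, x2, x3 ≥ 0.
The minimum-cost mix takes nothing from oat hulls — only cassava meal, canola meal. There the phosphorus and metabolisable energy constraints are tight.
Optimal quantities: cassava meal = 1.337 kg, canola meal = 1.865 kg.
Hence cost = 0.2·1.337 + 0.39·1.865 = £0.99475.

£0.995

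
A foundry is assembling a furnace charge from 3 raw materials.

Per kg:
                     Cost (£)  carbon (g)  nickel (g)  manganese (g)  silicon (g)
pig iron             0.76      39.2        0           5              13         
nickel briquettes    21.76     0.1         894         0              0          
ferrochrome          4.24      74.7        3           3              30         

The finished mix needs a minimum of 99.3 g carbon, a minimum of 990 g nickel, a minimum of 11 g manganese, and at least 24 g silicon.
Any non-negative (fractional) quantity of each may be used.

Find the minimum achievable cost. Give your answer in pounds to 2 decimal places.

Treat it as an LP. Let x1 = kg of pig iron, x2 = kg of nickel briquettes, x3 = kg of ferrochrome.
min 0.76x1 + 21.76x2 + 4.24x3 with:
  39.2x1 + 0.1x2 + 74.7x3 ≥ 99.3   (carbon)
  894x2 + 3x3 ≥ 990   (nickel)
  5x1 + 3x3 ≥ 11   (manganese)
  13x1 + 30x3 ≥ 24   (silicon)
  x1, x2, x3 ≥ 0.
The optimal basis is {pig iron, nickel briquettes}; ferrochrome drops out. There the carbon and nickel constraints are tight.
That vertex is x1 = 2.5303, x2 = 1.1074.
Objective = 0.76·2.5303 + 21.76·1.1074 = 26.0201.

£26.02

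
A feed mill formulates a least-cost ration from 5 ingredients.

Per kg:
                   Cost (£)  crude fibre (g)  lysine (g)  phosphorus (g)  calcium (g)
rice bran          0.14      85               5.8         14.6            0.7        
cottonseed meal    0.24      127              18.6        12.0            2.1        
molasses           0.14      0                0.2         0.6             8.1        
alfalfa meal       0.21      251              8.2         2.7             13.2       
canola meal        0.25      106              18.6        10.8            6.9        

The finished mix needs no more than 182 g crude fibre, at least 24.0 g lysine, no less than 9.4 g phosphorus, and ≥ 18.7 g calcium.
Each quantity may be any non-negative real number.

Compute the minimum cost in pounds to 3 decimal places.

£0.473

Treat it as an LP. Let x1 = kg of rice bran, x2 = kg of cottonseed meal, x3 = kg of molasses, x4 = kg of alfalfa meal, x5 = kg of canola meal.
Minimise 0.14x1 + 0.24x2 + 0.14x3 + 0.21x4 + 0.25x5 s.t.:
  85x1 + 127x2 + 251x4 + 106x5 ≤ 182   (crude fibre)
  5.8x1 + 18.6x2 + 0.2x3 + 8.2x4 + 18.6x5 ≥ 24   (lysine)
  14.6x1 + 12x2 + 0.6x3 + 2.7x4 + 10.8x5 ≥ 9.4   (phosphorus)
  0.7x1 + 2.1x2 + 8.1x3 + 13.2x4 + 6.9x5 ≥ 18.7   (calcium)
  x1, x2, x3, x4, x5 ≥ 0.
The minimum-cost mix takes nothing from rice bran, cottonseed meal — only molasses, alfalfa meal, canola meal. The crude fibre, lysine, calcium requirements are met with equality.
So molasses = 0.9338 kg, alfalfa meal = 0.2266 kg, canola meal = 1.18 kg.
Objective = 0.14·0.9338 + 0.21·0.2266 + 0.25·1.18 = 0.47332.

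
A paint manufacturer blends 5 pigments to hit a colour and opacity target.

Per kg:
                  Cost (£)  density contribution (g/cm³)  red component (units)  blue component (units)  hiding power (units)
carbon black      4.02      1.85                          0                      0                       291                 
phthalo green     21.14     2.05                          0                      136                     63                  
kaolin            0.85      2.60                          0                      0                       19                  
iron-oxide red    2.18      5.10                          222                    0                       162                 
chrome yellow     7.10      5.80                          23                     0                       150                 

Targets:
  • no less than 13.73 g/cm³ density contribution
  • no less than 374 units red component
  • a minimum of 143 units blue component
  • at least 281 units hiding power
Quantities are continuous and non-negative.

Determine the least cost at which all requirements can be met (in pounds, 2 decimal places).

£26.88

Treat it as an LP. Let x1 = kg of carbon black, x2 = kg of phthalo green, x3 = kg of kaolin, x4 = kg of iron-oxide red, x5 = kg of chrome yellow.
min 4.02x1 + 21.14x2 + 0.85x3 + 2.18x4 + 7.1x5 subject to:
  1.85x1 + 2.05x2 + 2.6x3 + 5.1x4 + 5.8x5 ≥ 13.73   (density contribution)
  222x4 + 23x5 ≥ 374   (red component)
  136x2 ≥ 143   (blue component)
  291x1 + 63x2 + 19x3 + 162x4 + 150x5 ≥ 281   (hiding power)
  x1, x2, x3, x4, x5 ≥ 0.
The optimal basis is {phthalo green, kaolin, iron-oxide red}; carbon black, chrome yellow drop out. There the density contribution, red component, blue component constraints are tight.
Optimal quantities: phthalo green = 1.0515 kg, kaolin = 1.1472 kg, iron-oxide red = 1.6847 kg.
Hence cost = 21.14·1.0515 + 0.85·1.1472 + 2.18·1.6847 = £26.8765.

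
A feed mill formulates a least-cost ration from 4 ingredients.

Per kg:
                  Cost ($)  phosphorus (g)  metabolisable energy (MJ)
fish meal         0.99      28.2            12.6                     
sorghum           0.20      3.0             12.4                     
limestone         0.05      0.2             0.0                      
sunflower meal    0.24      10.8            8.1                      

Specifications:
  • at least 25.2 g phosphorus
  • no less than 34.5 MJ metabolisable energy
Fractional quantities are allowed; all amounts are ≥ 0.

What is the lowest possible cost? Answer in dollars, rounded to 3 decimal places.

$0.765

This is a linear program. Let x1 = kg of fish meal, x2 = kg of sorghum, x3 = kg of limestone, x4 = kg of sunflower meal.
min 0.99x1 + 0.2x2 + 0.05x3 + 0.24x4 with:
  28.2x1 + 3x2 + 0.2x3 + 10.8x4 ≥ 25.2   (phosphorus)
  12.6x1 + 12.4x2 + 8.1x4 ≥ 34.5   (metabolisable energy)
  x1, x2, x3, x4 ≥ 0.
The optimal basis is {sorghum, sunflower meal}; fish meal, limestone drop out. Binding constraints: phosphorus and metabolisable energy.
Optimal quantities: sorghum = 1.537 kg, sunflower meal = 1.906 kg.
Hence cost = 0.2·1.537 + 0.24·1.906 = $0.76484.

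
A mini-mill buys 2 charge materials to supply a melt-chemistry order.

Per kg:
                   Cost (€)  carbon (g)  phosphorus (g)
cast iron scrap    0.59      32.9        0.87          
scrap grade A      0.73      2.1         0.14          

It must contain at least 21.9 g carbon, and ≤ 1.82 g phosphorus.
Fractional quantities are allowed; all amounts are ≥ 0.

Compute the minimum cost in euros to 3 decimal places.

Set it up as a linear program. Let x1 = kg of cast iron scrap, x2 = kg of scrap grade A.
min 0.59x1 + 0.73x2 with:
  32.9x1 + 2.1x2 ≥ 21.9   (carbon)
  0.87x1 + 0.14x2 ≤ 1.82   (phosphorus)
  x1, x2 ≥ 0.
At the optimum only cast iron scrap is positive (scrap grade A = 0). Binding constraint: carbon.
Optimal quantities: cast iron scrap = 0.6657 kg.
Cost = 0.59·0.6657 = 0.39276.

€0.393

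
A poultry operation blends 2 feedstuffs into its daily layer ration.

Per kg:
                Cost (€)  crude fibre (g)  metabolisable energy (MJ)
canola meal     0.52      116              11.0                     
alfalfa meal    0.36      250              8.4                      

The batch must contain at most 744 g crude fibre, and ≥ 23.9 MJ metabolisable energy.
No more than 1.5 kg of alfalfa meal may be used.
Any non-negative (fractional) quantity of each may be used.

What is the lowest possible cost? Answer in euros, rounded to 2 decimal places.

Let x1 = kg of canola meal, x2 = kg of alfalfa meal.
min 0.52x1 + 0.36x2 s.t.:
  116x1 + 250x2 ≤ 744   (crude fibre)
  11x1 + 8.4x2 ≥ 23.9   (metabolisable energy)
  x2 ≤ 1.5
  x1, x2 ≥ 0.
Both inputs are positive at the optimum. There the metabolisable energy and the alfalfa meal cap constraints are tight.
Optimal quantities: canola meal = 1.027 kg, alfalfa meal = 1.5 kg.
Objective = 0.52·1.027 + 0.36·1.5 = 1.0740.

€1.07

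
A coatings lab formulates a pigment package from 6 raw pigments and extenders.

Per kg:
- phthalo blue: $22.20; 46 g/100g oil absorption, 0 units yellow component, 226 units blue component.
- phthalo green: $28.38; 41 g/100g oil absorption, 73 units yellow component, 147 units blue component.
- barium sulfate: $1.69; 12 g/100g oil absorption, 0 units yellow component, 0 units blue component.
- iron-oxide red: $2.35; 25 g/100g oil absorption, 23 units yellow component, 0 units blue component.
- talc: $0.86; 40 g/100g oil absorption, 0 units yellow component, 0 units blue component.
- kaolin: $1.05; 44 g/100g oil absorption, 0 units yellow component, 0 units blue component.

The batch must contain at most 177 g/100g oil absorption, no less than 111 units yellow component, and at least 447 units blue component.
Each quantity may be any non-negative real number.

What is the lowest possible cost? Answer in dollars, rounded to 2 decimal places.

This is a linear program. Let x1 = kg of phthalo blue, x2 = kg of phthalo green, x3 = kg of barium sulfate, x4 = kg of iron-oxide red, x5 = kg of talc, x6 = kg of kaolin.
Minimize 22.2x1 + 28.38x2 + 1.69x3 + 2.35x4 + 0.86x5 + 1.05x6 subject to:
  46x1 + 41x2 + 12x3 + 25x4 + 40x5 + 44x6 ≤ 177   (oil absorption)
  73x2 + 23x4 ≥ 111   (yellow component)
  226x1 + 147x2 ≥ 447   (blue component)
  x1, x2, x3, x4, x5, x6 ≥ 0.
The minimum-cost mix takes nothing from barium sulfate, talc, kaolin — only phthalo blue, phthalo green, iron-oxide red. There the oil absorption, yellow component, blue component constraints are tight.
Optimal quantities: phthalo blue = 1.648 kg, phthalo green = 0.5073 kg, iron-oxide red = 3.216 kg.
Hence cost = 22.2·1.648 + 28.38·0.5073 + 2.35·3.216 = $58.5404.

$58.54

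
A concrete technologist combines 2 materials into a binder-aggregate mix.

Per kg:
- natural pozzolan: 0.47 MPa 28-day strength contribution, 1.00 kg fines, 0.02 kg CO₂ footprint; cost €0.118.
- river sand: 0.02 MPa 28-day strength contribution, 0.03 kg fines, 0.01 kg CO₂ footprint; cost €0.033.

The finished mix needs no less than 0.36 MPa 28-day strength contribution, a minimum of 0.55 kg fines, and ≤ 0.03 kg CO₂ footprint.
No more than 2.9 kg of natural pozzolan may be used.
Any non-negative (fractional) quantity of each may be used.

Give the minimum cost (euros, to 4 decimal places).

€0.0904

Let x1 = kg of natural pozzolan, x2 = kg of river sand.
Minimise 0.118x1 + 0.033x2 s.t.:
  0.47x1 + 0.02x2 ≥ 0.36   (28-day strength contribution)
  1x1 + 0.03x2 ≥ 0.55   (fines)
  0.02x1 + 0.01x2 ≤ 0.03   (CO₂ footprint)
  x1 ≤ 2.9
  x1, x2 ≥ 0.
At the optimum only natural pozzolan is positive (river sand = 0). The 28-day strength contribution requirement is met with equality.
So natural pozzolan = 0.766 kg.
Hence cost = 0.118·0.766 = €0.090388.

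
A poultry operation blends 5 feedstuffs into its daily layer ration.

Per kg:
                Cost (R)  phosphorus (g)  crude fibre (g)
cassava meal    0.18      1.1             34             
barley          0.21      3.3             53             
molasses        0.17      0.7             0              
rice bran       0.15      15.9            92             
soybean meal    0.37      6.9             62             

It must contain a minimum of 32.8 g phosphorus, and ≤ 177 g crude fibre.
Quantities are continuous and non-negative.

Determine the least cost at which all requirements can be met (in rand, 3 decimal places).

Set it up as a linear program. Let x1 = kg of cassava meal, x2 = kg of barley, x3 = kg of molasses, x4 = kg of rice bran, x5 = kg of soybean meal.
min 0.18x1 + 0.21x2 + 0.17x3 + 0.15x4 + 0.37x5 with:
  1.1x1 + 3.3x2 + 0.7x3 + 15.9x4 + 6.9x5 ≥ 32.8   (phosphorus)
  34x1 + 53x2 + 92x4 + 62x5 ≤ 177   (crude fibre)
  x1, x2, x3, x4, x5 ≥ 0.
At the optimum only molasses, rice bran are positive (cassava meal, barley, soybean meal = 0). There the phosphorus and crude fibre constraints are tight.
So molasses = 3.157 kg, rice bran = 1.924 kg.
Objective = 0.17·3.157 + 0.15·1.924 = 0.82529.

R0.825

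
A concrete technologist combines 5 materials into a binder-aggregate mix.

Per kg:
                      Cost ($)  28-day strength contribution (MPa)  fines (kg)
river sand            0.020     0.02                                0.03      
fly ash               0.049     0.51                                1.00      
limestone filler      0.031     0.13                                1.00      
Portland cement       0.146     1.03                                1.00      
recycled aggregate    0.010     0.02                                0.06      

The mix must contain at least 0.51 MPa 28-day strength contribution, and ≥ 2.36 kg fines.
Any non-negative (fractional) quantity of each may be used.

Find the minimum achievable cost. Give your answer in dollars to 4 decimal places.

Treat it as an LP. Let x1 = kg of river sand, x2 = kg of fly ash, x3 = kg of limestone filler, x4 = kg of Portland cement, x5 = kg of recycled aggregate.
min 0.02x1 + 0.049x2 + 0.031x3 + 0.146x4 + 0.01x5 s.t.:
  0.02x1 + 0.51x2 + 0.13x3 + 1.03x4 + 0.02x5 ≥ 0.51   (28-day strength contribution)
  0.03x1 + 1x2 + 1x3 + 1x4 + 0.06x5 ≥ 2.36   (fines)
  x1, x2, x3, x4, x5 ≥ 0.
The minimum-cost mix takes nothing from river sand, Portland cement, recycled aggregate — only fly ash, limestone filler. Binding constraints: 28-day strength contribution and fines.
That vertex is x2 = 0.5347, x3 = 1.825.
Objective = 0.049·0.5347 + 0.031·1.825 = 0.082775.

$0.0828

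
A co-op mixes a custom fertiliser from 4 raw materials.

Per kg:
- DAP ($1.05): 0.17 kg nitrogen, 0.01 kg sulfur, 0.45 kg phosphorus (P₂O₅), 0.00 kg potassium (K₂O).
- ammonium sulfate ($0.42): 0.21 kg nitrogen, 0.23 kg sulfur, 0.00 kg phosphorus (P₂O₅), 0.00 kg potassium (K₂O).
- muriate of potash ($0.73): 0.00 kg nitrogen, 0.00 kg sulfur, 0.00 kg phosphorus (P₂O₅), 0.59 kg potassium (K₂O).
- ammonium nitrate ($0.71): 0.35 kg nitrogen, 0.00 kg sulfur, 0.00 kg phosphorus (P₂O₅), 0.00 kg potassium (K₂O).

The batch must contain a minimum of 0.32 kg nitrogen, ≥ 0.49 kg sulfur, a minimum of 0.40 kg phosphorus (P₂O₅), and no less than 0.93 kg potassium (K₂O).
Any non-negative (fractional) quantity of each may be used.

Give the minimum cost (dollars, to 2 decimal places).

Let x1 = kg of DAP, x2 = kg of ammonium sulfate, x3 = kg of muriate of potash, x4 = kg of ammonium nitrate.
Minimise 1.05x1 + 0.42x2 + 0.73x3 + 0.71x4 with:
  0.17x1 + 0.21x2 + 0.35x4 ≥ 0.32   (nitrogen)
  0.01x1 + 0.23x2 ≥ 0.49   (sulfur)
  0.45x1 ≥ 0.4   (phosphorus (P₂O₅))
  0.59x3 ≥ 0.93   (potassium (K₂O))
  x1, x2, x3, x4 ≥ 0.
The optimal basis is {DAP, ammonium sulfate, muriate of potash}; ammonium nitrate drops out. Binding constraints: sulfur, phosphorus (P₂O₅), potassium (K₂O).
Solving gives x1 = 0.8889, x2 = 2.092, x3 = 1.576.
Cost = 1.05·0.8889 + 0.42·2.092 + 0.73·1.576 = 2.9625.

$2.96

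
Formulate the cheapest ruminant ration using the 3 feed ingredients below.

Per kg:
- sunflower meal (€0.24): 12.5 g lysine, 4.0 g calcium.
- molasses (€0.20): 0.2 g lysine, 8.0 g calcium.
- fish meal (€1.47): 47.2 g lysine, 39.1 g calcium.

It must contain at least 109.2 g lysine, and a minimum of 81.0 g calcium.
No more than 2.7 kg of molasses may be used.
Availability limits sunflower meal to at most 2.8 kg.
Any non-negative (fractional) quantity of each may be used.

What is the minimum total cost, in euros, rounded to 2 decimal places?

This is a linear program. Let x1 = kg of sunflower meal, x2 = kg of molasses, x3 = kg of fish meal.
Minimize 0.24x1 + 0.2x2 + 1.47x3 s.t.:
  12.5x1 + 0.2x2 + 47.2x3 ≥ 109.2   (lysine)
  4x1 + 8x2 + 39.1x3 ≥ 81   (calcium)
  x2 ≤ 2.7
  x1 ≤ 2.8
  x1, x2, x3 ≥ 0.
The minimum-cost mix takes nothing from molasses — only sunflower meal, fish meal. There the lysine and calcium constraints are tight.
So sunflower meal = 1.489 kg, fish meal = 1.919 kg.
Hence cost = 0.24·1.489 + 1.47·1.919 = €3.1783.

€3.18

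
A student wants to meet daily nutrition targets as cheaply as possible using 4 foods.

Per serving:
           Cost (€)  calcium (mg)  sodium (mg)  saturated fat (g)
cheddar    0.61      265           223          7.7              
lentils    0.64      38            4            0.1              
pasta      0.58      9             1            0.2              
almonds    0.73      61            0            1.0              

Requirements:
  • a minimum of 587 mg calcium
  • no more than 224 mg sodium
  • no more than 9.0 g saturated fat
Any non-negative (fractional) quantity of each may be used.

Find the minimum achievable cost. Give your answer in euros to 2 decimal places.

Let x1 = servings of cheddar, x2 = servings of lentils, x3 = servings of pasta, x4 = servings of almonds.
Minimise 0.61x1 + 0.64x2 + 0.58x3 + 0.73x4 s.t.:
  265x1 + 38x2 + 9x3 + 61x4 ≥ 587   (calcium)
  223x1 + 4x2 + 1x3 ≤ 224   (sodium)
  7.7x1 + 0.1x2 + 0.2x3 + 1x4 ≤ 9   (saturated fat)
  x1, x2, x3, x4 ≥ 0.
The optimal basis is {cheddar, lentils, almonds}; pasta drops out. The calcium, sodium, saturated fat requirements are met with equality.
That vertex is x1 = 0.8816, x2 = 6.849, x4 = 1.527.
Total cost: 0.61·0.8816 + 0.64·6.849 + 0.73·1.527 = 6.0358.

€6.04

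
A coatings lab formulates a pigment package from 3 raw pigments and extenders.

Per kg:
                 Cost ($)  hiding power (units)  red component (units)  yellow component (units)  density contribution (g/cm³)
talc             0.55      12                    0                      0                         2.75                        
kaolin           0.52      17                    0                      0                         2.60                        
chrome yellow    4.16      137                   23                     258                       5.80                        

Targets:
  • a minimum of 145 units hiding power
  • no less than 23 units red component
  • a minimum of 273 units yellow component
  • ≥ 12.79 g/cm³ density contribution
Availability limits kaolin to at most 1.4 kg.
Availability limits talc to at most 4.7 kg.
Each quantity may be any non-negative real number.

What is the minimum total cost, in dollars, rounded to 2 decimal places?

This is a linear program. Let x1 = kg of talc, x2 = kg of kaolin, x3 = kg of chrome yellow.
Minimise 0.55x1 + 0.52x2 + 4.16x3 subject to:
  12x1 + 17x2 + 137x3 ≥ 145   (hiding power)
  23x3 ≥ 23   (red component)
  258x3 ≥ 273   (yellow component)
  2.75x1 + 2.6x2 + 5.8x3 ≥ 12.79   (density contribution)
  x2 ≤ 1.4
  x1 ≤ 4.7
  x1, x2, x3 ≥ 0.
At the optimum only talc, chrome yellow are positive (kaolin = 0). There the yellow component and density contribution constraints are tight.
Solving gives x1 = 2.419, x3 = 1.058.
Objective = 0.55·2.419 + 4.16·1.058 = 5.7317.

$5.73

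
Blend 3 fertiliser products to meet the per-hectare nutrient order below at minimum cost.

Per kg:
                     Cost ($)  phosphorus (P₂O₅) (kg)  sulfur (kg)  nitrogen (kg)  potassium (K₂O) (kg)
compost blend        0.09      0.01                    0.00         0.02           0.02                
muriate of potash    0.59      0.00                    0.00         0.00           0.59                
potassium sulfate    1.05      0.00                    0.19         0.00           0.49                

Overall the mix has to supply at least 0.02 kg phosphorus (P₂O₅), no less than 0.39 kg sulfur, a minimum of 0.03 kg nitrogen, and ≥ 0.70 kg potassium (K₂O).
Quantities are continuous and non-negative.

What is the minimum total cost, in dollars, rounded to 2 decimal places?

$2.34

Set it up as a linear program. Let x1 = kg of compost blend, x2 = kg of muriate of potash, x3 = kg of potassium sulfate.
Minimise 0.09x1 + 0.59x2 + 1.05x3 with:
  0.01x1 ≥ 0.02   (phosphorus (P₂O₅))
  0.19x3 ≥ 0.39   (sulfur)
  0.02x1 ≥ 0.03   (nitrogen)
  0.02x1 + 0.59x2 + 0.49x3 ≥ 0.7   (potassium (K₂O))
  x1, x2, x3 ≥ 0.
The minimum-cost mix takes nothing from muriate of potash — only compost blend, potassium sulfate. Binding constraints: phosphorus (P₂O₅) and sulfur.
Optimal quantities: compost blend = 2 kg, potassium sulfate = 2.053 kg.
Cost = 0.09·2 + 1.05·2.053 = 2.3357.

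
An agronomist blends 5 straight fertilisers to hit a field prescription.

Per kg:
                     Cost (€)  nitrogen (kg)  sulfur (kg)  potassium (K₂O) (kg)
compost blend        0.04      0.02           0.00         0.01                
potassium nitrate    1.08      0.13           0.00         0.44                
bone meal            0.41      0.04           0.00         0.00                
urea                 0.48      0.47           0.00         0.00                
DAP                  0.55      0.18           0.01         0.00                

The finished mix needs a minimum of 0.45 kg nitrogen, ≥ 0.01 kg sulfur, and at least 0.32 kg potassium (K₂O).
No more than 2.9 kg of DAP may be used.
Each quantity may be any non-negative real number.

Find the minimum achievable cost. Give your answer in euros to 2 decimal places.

Let x1 = kg of compost blend, x2 = kg of potassium nitrate, x3 = kg of bone meal, x4 = kg of urea, x5 = kg of DAP.
Minimize 0.04x1 + 1.08x2 + 0.41x3 + 0.48x4 + 0.55x5 with:
  0.02x1 + 0.13x2 + 0.04x3 + 0.47x4 + 0.18x5 ≥ 0.45   (nitrogen)
  0.01x5 ≥ 0.01   (sulfur)
  0.01x1 + 0.44x2 ≥ 0.32   (potassium (K₂O))
  x5 ≤ 2.9
  x1, x2, x3, x4, x5 ≥ 0.
The minimum-cost mix takes nothing from bone meal, urea — only compost blend, potassium nitrate, DAP. There the nitrogen, sulfur, potassium (K₂O) constraints are tight.
That vertex is x1 = 10.29, x2 = 0.4933, x5 = 1.
Hence cost = 0.04·10.29 + 1.08·0.4933 + 0.55·1 = €1.4944.

€1.49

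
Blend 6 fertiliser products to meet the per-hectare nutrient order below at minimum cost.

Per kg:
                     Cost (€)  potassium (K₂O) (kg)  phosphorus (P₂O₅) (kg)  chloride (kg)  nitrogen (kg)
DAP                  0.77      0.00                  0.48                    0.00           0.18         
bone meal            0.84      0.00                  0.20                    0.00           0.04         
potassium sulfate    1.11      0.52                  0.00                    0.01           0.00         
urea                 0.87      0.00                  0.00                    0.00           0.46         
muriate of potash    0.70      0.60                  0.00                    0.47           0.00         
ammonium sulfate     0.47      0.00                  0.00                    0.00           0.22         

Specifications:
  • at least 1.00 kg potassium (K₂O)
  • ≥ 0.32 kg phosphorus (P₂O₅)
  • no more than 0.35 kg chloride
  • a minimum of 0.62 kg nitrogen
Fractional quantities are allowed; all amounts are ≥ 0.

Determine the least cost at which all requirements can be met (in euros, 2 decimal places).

€3.17

Let x1 = kg of DAP, x2 = kg of bone meal, x3 = kg of potassium sulfate, x4 = kg of urea, x5 = kg of muriate of potash, x6 = kg of ammonium sulfate.
Minimize 0.77x1 + 0.84x2 + 1.11x3 + 0.87x4 + 0.7x5 + 0.47x6 s.t.:
  0.52x3 + 0.6x5 ≥ 1   (potassium (K₂O))
  0.48x1 + 0.2x2 ≥ 0.32   (phosphorus (P₂O₅))
  0.01x3 + 0.47x5 ≤ 0.35   (chloride)
  0.18x1 + 0.04x2 + 0.46x4 + 0.22x6 ≥ 0.62   (nitrogen)
  x1, x2, x3, x4, x5, x6 ≥ 0.
The cheapest feasible vertex uses only DAP, potassium sulfate, urea, muriate of potash; bone meal, ammonium sulfate are not used. Binding constraints: potassium (K₂O), phosphorus (P₂O₅), chloride, nitrogen.
Solving gives x1 = 0.66667, x3 = 1.0906, x4 = 1.087, x5 = 0.72148.
Objective = 0.77·0.66667 + 1.11·1.0906 + 0.87·1.087 + 0.7·0.72148 = 3.1746.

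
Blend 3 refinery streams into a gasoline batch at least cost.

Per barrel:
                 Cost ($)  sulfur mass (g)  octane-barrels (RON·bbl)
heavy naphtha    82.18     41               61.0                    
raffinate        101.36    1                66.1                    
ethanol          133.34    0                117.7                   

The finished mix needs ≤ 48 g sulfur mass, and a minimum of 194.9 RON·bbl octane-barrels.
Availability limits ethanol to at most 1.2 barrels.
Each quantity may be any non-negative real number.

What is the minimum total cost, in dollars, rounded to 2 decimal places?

This is a linear program. Let x1 = barrels of heavy naphtha, x2 = barrels of raffinate, x3 = barrels of ethanol.
Minimize 82.18x1 + 101.36x2 + 133.34x3 with:
  41x1 + 1x2 ≤ 48   (sulfur mass)
  61x1 + 66.1x2 + 117.7x3 ≥ 194.9   (octane-barrels)
  x3 ≤ 1.2
  x1, x2, x3 ≥ 0.
The minimum-cost mix takes nothing from raffinate — only heavy naphtha, ethanol. There the octane-barrels and the ethanol cap constraints are tight.
So heavy naphtha = 0.8797 barrels, ethanol = 1.2 barrels.
Total cost: 82.18·0.8797 + 133.34·1.2 = 232.3017.

$232.30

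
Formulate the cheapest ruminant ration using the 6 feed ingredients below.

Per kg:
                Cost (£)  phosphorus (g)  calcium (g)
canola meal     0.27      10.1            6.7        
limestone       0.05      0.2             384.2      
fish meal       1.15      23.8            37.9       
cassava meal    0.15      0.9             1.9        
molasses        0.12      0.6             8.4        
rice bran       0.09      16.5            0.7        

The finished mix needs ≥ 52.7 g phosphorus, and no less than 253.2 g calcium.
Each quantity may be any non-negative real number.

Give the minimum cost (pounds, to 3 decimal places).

Let x1 = kg of canola meal, x2 = kg of limestone, x3 = kg of fish meal, x4 = kg of cassava meal, x5 = kg of molasses, x6 = kg of rice bran.
Minimize 0.27x1 + 0.05x2 + 1.15x3 + 0.15x4 + 0.12x5 + 0.09x6 with:
  10.1x1 + 0.2x2 + 23.8x3 + 0.9x4 + 0.6x5 + 16.5x6 ≥ 52.7   (phosphorus)
  6.7x1 + 384.2x2 + 37.9x3 + 1.9x4 + 8.4x5 + 0.7x6 ≥ 253.2   (calcium)
  x1, x2, x3, x4, x5, x6 ≥ 0.
At the optimum only limestone, rice bran are positive (canola meal, fish meal, cassava meal, molasses = 0). There the phosphorus and calcium constraints are tight.
So limestone = 0.6532 kg, rice bran = 3.186 kg.
Objective = 0.05·0.6532 + 0.09·3.186 = 0.31940.

£0.319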